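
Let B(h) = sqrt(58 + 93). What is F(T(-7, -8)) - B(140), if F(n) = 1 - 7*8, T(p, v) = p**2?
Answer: -55 - sqrt(151) ≈ -67.288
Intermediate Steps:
B(h) = sqrt(151)
F(n) = -55 (F(n) = 1 - 56 = -55)
F(T(-7, -8)) - B(140) = -55 - sqrt(151)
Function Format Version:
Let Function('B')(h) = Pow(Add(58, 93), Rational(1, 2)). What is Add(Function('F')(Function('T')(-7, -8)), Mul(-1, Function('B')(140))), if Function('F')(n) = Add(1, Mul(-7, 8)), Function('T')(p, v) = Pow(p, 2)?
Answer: Add(-55, Mul(-1, Pow(151, Rational(1, 2)))) ≈ -67.288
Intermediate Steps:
Function('B')(h) = Pow(151, Rational(1, 2))
Function('F')(n) = -55 (Function('F')(n) = Add(1, -56) = -55)
Add(Function('F')(Function('T')(-7, -8)), Mul(-1, Function('B')(140))) = Add(-55, Mul(-1, Pow(151, Rational(1, 2))))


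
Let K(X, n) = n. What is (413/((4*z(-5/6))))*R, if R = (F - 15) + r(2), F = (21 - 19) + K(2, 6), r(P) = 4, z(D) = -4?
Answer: 1239/16 ≈ 77.438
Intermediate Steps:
F = 8 (F = (21 - 19) + 6 = 2 + 6 = 8)
R = -3 (R = (8 - 15) + 4 = -7 + 4 = -3)
(413/((4*z(-5/6))))*R = (413/((4*(-4))))*(-3) = (413/(-16))*(-3) = (413*(-1/16))*(-3) = -413/16*(-3) = 1239/16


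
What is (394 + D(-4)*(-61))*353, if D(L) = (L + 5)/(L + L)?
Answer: 1134189/8 ≈ 1.4177e+5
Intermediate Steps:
D(L) = (5 + L)/(2*L) (D(L) = (5 + L)/((2*L)) = (5 + L)*(1/(2*L)) = (5 + L)/(2*L))
(394 + D(-4)*(-61))*353 = (394 + ((½)*(5 - 4)/(-4))*(-61))*353 = (394 + ((½)*(-¼)*1)*(-61))*353 = (394 - ⅛*(-61))*353 = (394 + 61/8)*353 = (3213/8)*353 = 1134189/8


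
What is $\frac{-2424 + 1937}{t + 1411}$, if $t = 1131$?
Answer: $- \frac{487}{2542} \approx -0.19158$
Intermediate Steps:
$\frac{-2424 + 1937}{t + 1411} = \frac{-2424 + 1937}{1131 + 1411} = - \frac{487}{2542}$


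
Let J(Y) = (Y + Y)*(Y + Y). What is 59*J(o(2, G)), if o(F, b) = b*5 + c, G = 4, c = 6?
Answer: 159536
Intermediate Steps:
o(F, b) = 6 + 5*b (o(F, b) = b*5 + 6 = 5*b + 6 = 6 + 5*b)
J(Y) = 4*Y² (J(Y) = (2*Y)*(2*Y) = 4*Y²)
59*J(o(2, G)) = 59*(4*(6 + 5*4)²) = 59*(4*(6 + 20)²) = 59*(4*26²) = 59*(4*676) = 59*2704 = 159536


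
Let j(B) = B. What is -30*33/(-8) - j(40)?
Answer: 335/4 ≈ 83.750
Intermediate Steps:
-30*33/(-8) - j(40) = -30*33/(-8) - 1*40 = -990*(-⅛) - 40 = 495/4 - 40 = 335/4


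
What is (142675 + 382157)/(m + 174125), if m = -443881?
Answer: -131208/67439 ≈ -1.9456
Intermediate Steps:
(142675 + 382157)/(m + 174125) = (142675 + 382157)/(-443881 + 174125) = 524832/(-269756) = 524832*(-1/269756) = -131208/67439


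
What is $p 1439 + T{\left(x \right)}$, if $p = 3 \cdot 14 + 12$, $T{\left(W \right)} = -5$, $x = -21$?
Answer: $77701$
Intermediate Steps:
$p = 54$ ($p = 42 + 12 = 54$)
$p 1439 + T{\left(x \right)} = 54 \cdot 1439 - 5 = 77706 - 5 = 77701$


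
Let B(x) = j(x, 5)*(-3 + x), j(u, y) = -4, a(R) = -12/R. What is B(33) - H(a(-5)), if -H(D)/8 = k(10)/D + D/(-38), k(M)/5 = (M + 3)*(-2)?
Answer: -157844/285 ≈ -553.84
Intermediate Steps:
k(M) = -30 - 10*M (k(M) = 5*((M + 3)*(-2)) = 5*((3 + M)*(-2)) = 5*(-6 - 2*M) = -30 - 10*M)
H(D) = 1040/D + 4*D/19 (H(D) = -8*((-30 - 10*10)/D + D/(-38)) = -8*((-30 - 100)/D + D*(-1/38)) = -8*(-130/D - D/38) = 1040/D + 4*D/19)
B(x) = 12 - 4*x (B(x) = -4*(-3 + x) = 12 - 4*x)
B(33) - H(a(-5)) = (12 - 4*33) - (1040/((-12/(-5))) + 4*(-12/(-5))/19) = (12 - 132) - (1040/((-12*(-⅕))) + 4*(-12*(-⅕))/19) = -120 - (1040/(12/5) + (4/19)*(12/5)) = -120 - (1040*(5/12) + 48/95) = -120 - (1300/3 + 48/95) = -120 - 1*123644/285 = -120 - 123644/285 = -157844/285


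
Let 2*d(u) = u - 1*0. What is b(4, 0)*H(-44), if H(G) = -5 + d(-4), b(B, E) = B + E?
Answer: -28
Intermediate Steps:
d(u) = u/2 (d(u) = (u - 1*0)/2 = (u + 0)/2 = u/2)
H(G) = -7 (H(G) = -5 + (1/2)*(-4) = -5 - 2 = -7)
b(4, 0)*H(-44) = (4 + 0)*(-7) = 4*(-7) = -28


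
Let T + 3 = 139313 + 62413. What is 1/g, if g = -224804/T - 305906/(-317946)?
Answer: -562605447/85677689 ≈ -6.5665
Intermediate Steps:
T = 201723 (T = -3 + (139313 + 62413) = -3 + 201726 = 201723)
g = -85677689/562605447 (g = -224804/201723 - 305906/(-317946) = -224804*1/201723 - 305906*(-1/317946) = -224804/201723 + 152953/158973 = -85677689/562605447 ≈ -0.15229)
1/g = 1/(-85677689/562605447) = -562605447/85677689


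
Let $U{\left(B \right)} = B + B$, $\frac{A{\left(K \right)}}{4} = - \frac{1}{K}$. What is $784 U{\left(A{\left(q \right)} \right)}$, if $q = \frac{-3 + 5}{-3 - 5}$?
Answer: $25088$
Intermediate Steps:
$q = - \frac{1}{4}$ ($q = \frac{2}{-8} = 2 \left(- \frac{1}{8}\right) = - \frac{1}{4} \approx -0.25$)
$A{\left(K \right)} = - \frac{4}{K}$ ($A{\left(K \right)} = 4 \left(- \frac{1}{K}\right) = - \frac{4}{K}$)
$U{\left(B \right)} = 2 B$
$784 U{\left(A{\left(q \right)} \right)} = 784 \cdot 2 \left(- \frac{4}{- \frac{1}{4}}\right) = 784 \cdot 2 \left(\left(-4\right) \left(-4\right)\right) = 784 \cdot 2 \cdot 16 = 784 \cdot 32 = 25088$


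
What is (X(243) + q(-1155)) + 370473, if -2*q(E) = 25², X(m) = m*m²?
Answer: 29438135/2 ≈ 1.4719e+7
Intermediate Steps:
X(m) = m³
q(E) = -625/2 (q(E) = -½*25² = -½*625 = -625/2)
(X(243) + q(-1155)) + 370473 = (243³ - 625/2) + 370473 = (14348907 - 625/2) + 370473 = 28697189/2 + 370473 = 29438135/2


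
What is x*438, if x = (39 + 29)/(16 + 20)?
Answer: 2482/3 ≈ 827.33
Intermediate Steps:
x = 17/9 (x = 68/36 = 68*(1/36) = 17/9 ≈ 1.8889)
x*438 = (17/9)*438 = 2482/3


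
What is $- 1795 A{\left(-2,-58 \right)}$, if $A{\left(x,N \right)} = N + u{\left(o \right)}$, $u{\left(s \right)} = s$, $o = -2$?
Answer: $107700$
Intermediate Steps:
$A{\left(x,N \right)} = -2 + N$ ($A{\left(x,N \right)} = N - 2 = -2 + N$)
$- 1795 A{\left(-2,-58 \right)} = - 1795 \left(-2 - 58\right) = \left(-1795\right) \left(-60\right) = 107700$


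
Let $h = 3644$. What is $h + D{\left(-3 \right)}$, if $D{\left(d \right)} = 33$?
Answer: $3677$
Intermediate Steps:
$h + D{\left(-3 \right)} = 3644 + 33 = 3677$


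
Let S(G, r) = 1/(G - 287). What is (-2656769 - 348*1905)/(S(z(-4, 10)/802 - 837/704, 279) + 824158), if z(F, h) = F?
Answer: -15887403382161/3944240456470 ≈ -4.0280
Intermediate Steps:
S(G, r) = 1/(-287 + G)
(-2656769 - 348*1905)/(S(z(-4, 10)/802 - 837/704, 279) + 824158) = (-2656769 - 348*1905)/(1/(-287 + (-4/802 - 837/704)) + 824158) = (-2656769 - 662940)/(1/(-287 + (-4*1/802 - 837*1/704)) + 824158) = -3319709/(1/(-287 + (-2/401 - 837/704)) + 824158) = -3319709/(1/(-287 - 337045/282304) + 824158) = -3319709/(1/(-81358293/282304) + 824158) = -3319709/(-282304/81358293 + 824158) = -3319709/67052087759990/81358293 = -3319709*81358293/67052087759990 = -15887403382161/3944240456470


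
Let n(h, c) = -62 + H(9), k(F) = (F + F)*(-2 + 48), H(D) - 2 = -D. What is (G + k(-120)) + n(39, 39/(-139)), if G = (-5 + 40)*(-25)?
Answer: -11984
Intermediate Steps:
H(D) = 2 - D
k(F) = 92*F (k(F) = (2*F)*46 = 92*F)
n(h, c) = -69 (n(h, c) = -62 + (2 - 1*9) = -62 + (2 - 9) = -62 - 7 = -69)
G = -875 (G = 35*(-25) = -875)
(G + k(-120)) + n(39, 39/(-139)) = (-875 + 92*(-120)) - 69 = (-875 - 11040) - 69 = -11915 - 69 = -11984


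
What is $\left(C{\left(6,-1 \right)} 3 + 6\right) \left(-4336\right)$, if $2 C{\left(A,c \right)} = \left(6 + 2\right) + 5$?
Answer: $-110568$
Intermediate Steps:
$C{\left(A,c \right)} = \frac{13}{2}$ ($C{\left(A,c \right)} = \frac{\left(6 + 2\right) + 5}{2} = \frac{8 + 5}{2} = \frac{1}{2} \cdot 13 = \frac{13}{2}$)
$\left(C{\left(6,-1 \right)} 3 + 6\right) \left(-4336\right) = \left(\frac{13}{2} \cdot 3 + 6\right) \left(-4336\right) = \left(\frac{39}{2} + 6\right) \left(-4336\right) = \frac{51}{2} \left(-4336\right) = -110568$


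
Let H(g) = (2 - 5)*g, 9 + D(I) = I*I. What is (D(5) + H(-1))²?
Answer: 361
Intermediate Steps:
D(I) = -9 + I² (D(I) = -9 + I*I = -9 + I²)
H(g) = -3*g
(D(5) + H(-1))² = ((-9 + 5²) - 3*(-1))² = ((-9 + 25) + 3)² = (16 + 3)² = 19² = 361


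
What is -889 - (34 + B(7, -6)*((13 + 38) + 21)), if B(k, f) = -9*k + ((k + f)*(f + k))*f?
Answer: 4045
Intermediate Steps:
B(k, f) = -9*k + f*(f + k)² (B(k, f) = -9*k + ((f + k)*(f + k))*f = -9*k + (f + k)²*f = -9*k + f*(f + k)²)
-889 - (34 + B(7, -6)*((13 + 38) + 21)) = -889 - (34 + (-9*7 - 6*(-6 + 7)²)*((13 + 38) + 21)) = -889 - (34 + (-63 - 6*1²)*(51 + 21)) = -889 - (34 + (-63 - 6*1)*72) = -889 - (34 + (-63 - 6)*72) = -889 - (34 - 69*72) = -889 - (34 - 4968) = -889 - 1*(-4934) = -889 + 4934 = 4045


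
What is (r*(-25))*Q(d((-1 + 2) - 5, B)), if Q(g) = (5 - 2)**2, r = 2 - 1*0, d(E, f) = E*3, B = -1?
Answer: -450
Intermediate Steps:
d(E, f) = 3*E
r = 2 (r = 2 + 0 = 2)
Q(g) = 9 (Q(g) = 3**2 = 9)
(r*(-25))*Q(d((-1 + 2) - 5, B)) = (2*(-25))*9 = -50*9 = -450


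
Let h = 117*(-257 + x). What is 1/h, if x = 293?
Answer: 1/4212 ≈ 0.00023742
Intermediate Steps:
h = 4212 (h = 117*(-257 + 293) = 117*36 = 4212)
1/h = 1/4212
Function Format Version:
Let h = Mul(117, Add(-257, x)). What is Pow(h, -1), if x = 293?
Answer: Rational(1, 4212) ≈ 0.00023742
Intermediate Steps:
h = 4212 (h = Mul(117, Add(-257, 293)) = Mul(117, 36) = 4212)
Pow(h, -1) = Pow(4212, -1) = Rational(1, 4212)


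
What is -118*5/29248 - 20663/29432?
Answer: -38857269/53801696 ≈ -0.72223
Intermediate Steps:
-118*5/29248 - 20663/29432 = -590*1/29248 - 20663*1/29432 = -295/14624 - 20663/29432 = -38857269/53801696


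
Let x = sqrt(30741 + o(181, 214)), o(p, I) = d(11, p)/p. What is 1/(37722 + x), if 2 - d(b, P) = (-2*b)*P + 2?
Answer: 37722/1422918521 - sqrt(30763)/1422918521 ≈ 2.6387e-5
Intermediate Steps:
d(b, P) = 2*P*b (d(b, P) = 2 - ((-2*b)*P + 2) = 2 - (-2*P*b + 2) = 2 - (2 - 2*P*b) = 2 + (-2 + 2*P*b) = 2*P*b)
o(p, I) = 22 (o(p, I) = (2*p*11)/p = (22*p)/p = 22)
x = sqrt(30763) (x = sqrt(30741 + 22) = sqrt(30763) ≈ 175.39)
1/(37722 + x) = 1/(37722 + sqrt(30763))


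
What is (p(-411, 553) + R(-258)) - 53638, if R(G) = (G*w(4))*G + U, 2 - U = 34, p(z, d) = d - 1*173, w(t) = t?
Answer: 212966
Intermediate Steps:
p(z, d) = -173 + d (p(z, d) = d - 173 = -173 + d)
U = -32 (U = 2 - 1*34 = 2 - 34 = -32)
R(G) = -32 + 4*G² (R(G) = (G*4)*G - 32 = (4*G)*G - 32 = 4*G² - 32 = -32 + 4*G²)
(p(-411, 553) + R(-258)) - 53638 = ((-173 + 553) + (-32 + 4*(-258)²)) - 53638 = (380 + (-32 + 4*66564)) - 53638 = (380 + (-32 + 266256)) - 53638 = (380 + 266224) - 53638 = 266604 - 53638 = 212966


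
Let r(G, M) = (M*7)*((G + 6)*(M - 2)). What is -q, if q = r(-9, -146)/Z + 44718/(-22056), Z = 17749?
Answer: 1800334465/65245324 ≈ 27.593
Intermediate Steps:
r(G, M) = 7*M*(-2 + M)*(6 + G) (r(G, M) = (7*M)*((6 + G)*(-2 + M)) = (7*M)*((-2 + M)*(6 + G)) = 7*M*(-2 + M)*(6 + G))
q = -1800334465/65245324 (q = (7*(-146)*(-12 - 2*(-9) + 6*(-146) - 9*(-146)))/17749 + 44718/(-22056) = (7*(-146)*(-12 + 18 - 876 + 1314))*(1/17749) + 44718*(-1/22056) = (7*(-146)*444)*(1/17749) - 7453/3676 = -453768*1/17749 - 7453/3676 = -453768/17749 - 7453/3676 = -1800334465/65245324 ≈ -27.593)
-q = -1*(-1800334465/65245324) = 1800334465/65245324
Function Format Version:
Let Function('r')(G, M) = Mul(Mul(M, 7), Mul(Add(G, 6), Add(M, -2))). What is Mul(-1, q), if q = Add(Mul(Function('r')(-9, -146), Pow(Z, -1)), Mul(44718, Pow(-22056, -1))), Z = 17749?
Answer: Rational(1800334465, 65245324) ≈ 27.593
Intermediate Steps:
Function('r')(G, M) = Mul(7, M, Add(-2, M), Add(6, G)) (Function('r')(G, M) = Mul(Mul(7, M), Mul(Add(6, G), Add(-2, M))) = Mul(Mul(7, M), Mul(Add(-2, M), Add(6, G))) = Mul(7, M, Add(-2, M), Add(6, G)))
q = Rational(-1800334465, 65245324) (q = Add(Mul(Mul(7, -146, Add(-12, Mul(-2, -9), Mul(6, -146), Mul(-9, -146))), Pow(17749, -1)), Mul(44718, Pow(-22056, -1))) = Add(Mul(Mul(7, -146, Add(-12, 18, -876, 1314)), Rational(1, 17749)), Mul(44718, Rational(-1, 22056))) = Add(Mul(Mul(7, -146, 444), Rational(1, 17749)), Rational(-7453, 3676)) = Add(Mul(-453768, Rational(1, 17749)), Rational(-7453, 3676)) = Add(Rational(-453768, 17749), Rational(-7453, 3676)) = Rational(-1800334465, 65245324) ≈ -27.593)
Mul(-1, q) = Mul(-1, Rational(-1800334465, 65245324)) = Rational(1800334465, 65245324)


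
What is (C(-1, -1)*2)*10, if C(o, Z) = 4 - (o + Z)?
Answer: 120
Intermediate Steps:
C(o, Z) = 4 - Z - o (C(o, Z) = 4 - (Z + o) = 4 + (-Z - o) = 4 - Z - o)
(C(-1, -1)*2)*10 = ((4 - 1*(-1) - 1*(-1))*2)*10 = ((4 + 1 + 1)*2)*10 = (6*2)*10 = 12*10 = 120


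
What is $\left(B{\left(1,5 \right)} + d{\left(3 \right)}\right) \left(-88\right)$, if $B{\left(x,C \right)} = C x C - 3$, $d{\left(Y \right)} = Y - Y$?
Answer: $-1936$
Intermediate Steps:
$d{\left(Y \right)} = 0$
$B{\left(x,C \right)} = -3 + x C^{2}$ ($B{\left(x,C \right)} = x C^{2} - 3 = -3 + x C^{2}$)
$\left(B{\left(1,5 \right)} + d{\left(3 \right)}\right) \left(-88\right) = \left(\left(-3 + 1 \cdot 5^{2}\right) + 0\right) \left(-88\right) = \left(\left(-3 + 1 \cdot 25\right) + 0\right) \left(-88\right) = \left(\left(-3 + 25\right) + 0\right) \left(-88\right) = \left(22 + 0\right) \left(-88\right) = 22 \left(-88\right) = -1936$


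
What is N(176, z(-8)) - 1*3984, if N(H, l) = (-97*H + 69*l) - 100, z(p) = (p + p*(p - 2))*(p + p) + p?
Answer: -101196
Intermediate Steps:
z(p) = p + 2*p*(p + p*(-2 + p)) (z(p) = (p + p*(-2 + p))*(2*p) + p = 2*p*(p + p*(-2 + p)) + p = p + 2*p*(p + p*(-2 + p)))
N(H, l) = -100 - 97*H + 69*l
N(176, z(-8)) - 1*3984 = (-100 - 97*176 + 69*(-8*(1 - 2*(-8) + 2*(-8)²))) - 1*3984 = (-100 - 17072 + 69*(-8*(1 + 16 + 2*64))) - 3984 = (-100 - 17072 + 69*(-8*(1 + 16 + 128))) - 3984 = (-100 - 17072 + 69*(-8*145)) - 3984 = (-100 - 17072 + 69*(-1160)) - 3984 = (-100 - 17072 - 80040) - 3984 = -97212 - 3984 = -101196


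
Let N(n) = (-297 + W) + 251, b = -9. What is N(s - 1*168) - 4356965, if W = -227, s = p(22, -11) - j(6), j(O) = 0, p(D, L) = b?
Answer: -4357238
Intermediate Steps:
p(D, L) = -9
s = -9 (s = -9 - 1*0 = -9 + 0 = -9)
N(n) = -273 (N(n) = (-297 - 227) + 251 = -524 + 251 = -273)
N(s - 1*168) - 4356965 = -273 - 4356965 = -4357238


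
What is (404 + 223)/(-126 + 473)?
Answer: 627/347 ≈ 1.8069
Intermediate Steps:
(404 + 223)/(-126 + 473) = 627/347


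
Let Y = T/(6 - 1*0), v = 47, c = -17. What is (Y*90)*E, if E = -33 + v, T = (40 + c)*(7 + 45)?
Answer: 251160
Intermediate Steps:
T = 1196 (T = (40 - 17)*(7 + 45) = 23*52 = 1196)
E = 14 (E = -33 + 47 = 14)
Y = 598/3 (Y = 1196/(6 - 1*0) = 1196/(6 + 0) = 1196/6 = 1196*(⅙) = 598/3 ≈ 199.33)
(Y*90)*E = ((598/3)*90)*14 = 17940*14 = 251160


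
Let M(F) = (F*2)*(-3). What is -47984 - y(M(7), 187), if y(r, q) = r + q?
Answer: -48129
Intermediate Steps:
M(F) = -6*F (M(F) = (2*F)*(-3) = -6*F)
y(r, q) = q + r
-47984 - y(M(7), 187) = -47984 - (187 - 6*7) = -47984 - (187 - 42) = -47984 - 1*145 = -47984 - 145 = -48129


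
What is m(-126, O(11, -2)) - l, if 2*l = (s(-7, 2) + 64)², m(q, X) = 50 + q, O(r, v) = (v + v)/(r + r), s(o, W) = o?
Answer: -3401/2 ≈ -1700.5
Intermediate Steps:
O(r, v) = v/r (O(r, v) = (2*v)/((2*r)) = (2*v)*(1/(2*r)) = v/r)
l = 3249/2 (l = (-7 + 64)²/2 = (½)*57² = (½)*3249 = 3249/2 ≈ 1624.5)
m(-126, O(11, -2)) - l = (50 - 126) - 1*3249/2 = -76 - 3249/2 = -3401/2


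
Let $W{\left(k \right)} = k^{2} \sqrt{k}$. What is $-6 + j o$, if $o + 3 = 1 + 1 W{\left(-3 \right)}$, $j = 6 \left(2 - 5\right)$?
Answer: $30 - 162 i \sqrt{3} \approx 30.0 - 280.59 i$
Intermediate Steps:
$j = -18$ ($j = 6 \left(-3\right) = -18$)
$W{\left(k \right)} = k^{\frac{5}{2}}$
$o = -2 + 9 i \sqrt{3}$ ($o = -3 + \left(1 + 1 \left(-3\right)^{\frac{5}{2}}\right) = -3 + \left(1 + 1 \cdot 9 i \sqrt{3}\right) = -3 + \left(1 + 9 i \sqrt{3}\right) = -2 + 9 i \sqrt{3} \approx -2.0 + 15.588 i$)
$-6 + j o = -6 - 18 \left(-2 + 9 i \sqrt{3}\right) = -6 + \left(36 - 162 i \sqrt{3}\right) = 30 - 162 i \sqrt{3}$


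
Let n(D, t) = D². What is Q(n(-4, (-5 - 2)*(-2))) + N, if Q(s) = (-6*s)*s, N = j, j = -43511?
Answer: -45047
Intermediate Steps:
N = -43511
Q(s) = -6*s²
Q(n(-4, (-5 - 2)*(-2))) + N = -6*((-4)²)² - 43511 = -6*16² - 43511 = -6*256 - 43511 = -1536 - 43511 = -45047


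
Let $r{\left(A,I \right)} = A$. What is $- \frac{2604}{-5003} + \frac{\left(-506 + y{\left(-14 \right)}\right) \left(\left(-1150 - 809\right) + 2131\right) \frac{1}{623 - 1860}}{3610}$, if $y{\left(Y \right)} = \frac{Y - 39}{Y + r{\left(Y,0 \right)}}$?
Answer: $\frac{16886991159}{31277745394} \approx 0.5399$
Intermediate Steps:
$y{\left(Y \right)} = \frac{-39 + Y}{2 Y}$ ($y{\left(Y \right)} = \frac{Y - 39}{Y + Y} = \frac{-39 + Y}{2 Y}$)
$- \frac{2604}{-5003} + \frac{\left(-506 + y{\left(-14 \right)}\right) \left(\left(-1150 - 809\right) + 2131\right) \frac{1}{623 - 1860}}{3610} = - \frac{2604}{-5003} + \frac{\left(-506 + \frac{-39 - 14}{2 \left(-14\right)}\right) \left(\left(-1150 - 809\right) + 2131\right) \frac{1}{623 - 1860}}{3610} = \left(-2604\right) \left(- \frac{1}{5003}\right) + \frac{\left(-506 + \frac{1}{2} \left(- \frac{1}{14}\right) \left(-53\right)\right) \left(-1959 + 2131\right)}{-1237} \cdot \frac{1}{3610} = \frac{2604}{5003} + \left(-506 + \frac{53}{28}\right) 172 \left(- \frac{1}{1237}\right) \frac{1}{3610} = \frac{2604}{5003} + \left(- \frac{14115}{28}\right) 172 \left(- \frac{1}{1237}\right) \frac{1}{3610} = \frac{2604}{5003} + \left(- \frac{606945}{7}\right) \left(- \frac{1}{1237}\right) \frac{1}{3610} = \frac{2604}{5003} + \frac{606945}{8659} \cdot \frac{1}{3610} = \frac{2604}{5003} + \frac{121389}{6251798} = \frac{16886991159}{31277745394}$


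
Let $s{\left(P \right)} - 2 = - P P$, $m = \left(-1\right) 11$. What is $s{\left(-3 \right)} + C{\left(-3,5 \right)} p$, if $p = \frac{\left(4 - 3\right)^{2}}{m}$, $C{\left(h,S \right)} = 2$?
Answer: $- \frac{79}{11} \approx -7.1818$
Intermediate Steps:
$m = -11$
$s{\left(P \right)} = 2 - P^{2}$ ($s{\left(P \right)} = 2 - P P = 2 - P^{2}$)
$p = - \frac{1}{11}$ ($p = \frac{\left(4 - 3\right)^{2}}{-11} = 1^{2} \left(- \frac{1}{11}\right) = 1 \left(- \frac{1}{11}\right) = - \frac{1}{11} \approx -0.090909$)
$s{\left(-3 \right)} + C{\left(-3,5 \right)} p = \left(2 - \left(-3\right)^{2}\right) + 2 \left(- \frac{1}{11}\right) = \left(2 - 9\right) - \frac{2}{11} = -7 - \frac{2}{11} = - \frac{79}{11}$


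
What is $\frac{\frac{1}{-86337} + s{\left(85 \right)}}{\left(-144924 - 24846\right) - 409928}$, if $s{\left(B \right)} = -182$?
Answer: $\frac{15713335}{50049386226} \approx 0.00031396$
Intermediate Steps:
$\frac{\frac{1}{-86337} + s{\left(85 \right)}}{\left(-144924 - 24846\right) - 409928} = \frac{\frac{1}{-86337} - 182}{\left(-144924 - 24846\right) - 409928} = \frac{- \frac{1}{86337} - 182}{\left(-144924 - 24846\right) - 409928} = - \frac{15713335}{86337 \left(-169770 - 409928\right)} = - \frac{15713335}{86337 \left(-579698\right)} = \left(- \frac{15713335}{86337}\right) \left(- \frac{1}{579698}\right) = \frac{15713335}{50049386226}$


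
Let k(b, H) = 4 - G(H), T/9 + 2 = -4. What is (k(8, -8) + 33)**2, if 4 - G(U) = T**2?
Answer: 8696601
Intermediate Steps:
T = -54 (T = -18 + 9*(-4) = -18 - 36 = -54)
G(U) = -2912 (G(U) = 4 - 1*(-54)**2 = 4 - 1*2916 = 4 - 2916 = -2912)
k(b, H) = 2916 (k(b, H) = 4 - 1*(-2912) = 4 + 2912 = 2916)
(k(8, -8) + 33)**2 = (2916 + 33)**2 = 2949**2 = 8696601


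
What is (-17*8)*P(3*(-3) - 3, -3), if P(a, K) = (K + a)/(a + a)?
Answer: -85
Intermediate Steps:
P(a, K) = (K + a)/(2*a) (P(a, K) = (K + a)/((2*a)) = (K + a)*(1/(2*a)) = (K + a)/(2*a))
(-17*8)*P(3*(-3) - 3, -3) = (-17*8)*((-3 + (3*(-3) - 3))/(2*(3*(-3) - 3))) = -68*(-3 + (-9 - 3))/(-9 - 3) = -68*(-3 - 12)/(-12) = -68*(-1)*(-15)/12 = -136*5/8 = -85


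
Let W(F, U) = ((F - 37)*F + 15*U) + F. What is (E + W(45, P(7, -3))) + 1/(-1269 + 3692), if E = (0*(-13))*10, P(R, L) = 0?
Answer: 981316/2423 ≈ 405.00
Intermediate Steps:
W(F, U) = F + 15*U + F*(-37 + F) (W(F, U) = ((-37 + F)*F + 15*U) + F = (F*(-37 + F) + 15*U) + F = (15*U + F*(-37 + F)) + F = F + 15*U + F*(-37 + F))
E = 0 (E = 0*10 = 0)
(E + W(45, P(7, -3))) + 1/(-1269 + 3692) = (0 + (45² - 36*45 + 15*0)) + 1/(-1269 + 3692) = (0 + (2025 - 1620 + 0)) + 1/2423 = (0 + 405) + 1/2423 = 405 + 1/2423 = 981316/2423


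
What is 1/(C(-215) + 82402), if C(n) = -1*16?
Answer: 1/82386 ≈ 1.2138e-5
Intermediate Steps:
C(n) = -16
1/(C(-215) + 82402) = 1/(-16 + 82402) = 1/82386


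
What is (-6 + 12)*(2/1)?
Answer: 12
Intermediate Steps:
(-6 + 12)*(2/1) = 6*(2*1) = 6*2 = 12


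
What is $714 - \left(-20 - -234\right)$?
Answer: $500$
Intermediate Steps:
$714 - \left(-20 - -234\right) = 714 - \left(-20 + 234\right) = 714 - 214 = 500$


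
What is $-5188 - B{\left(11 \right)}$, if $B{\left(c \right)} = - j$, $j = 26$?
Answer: $-5162$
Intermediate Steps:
$B{\left(c \right)} = -26$ ($B{\left(c \right)} = \left(-1\right) 26 = -26$)
$-5188 - B{\left(11 \right)} = -5188 - -26 = -5188 + 26 = -5162$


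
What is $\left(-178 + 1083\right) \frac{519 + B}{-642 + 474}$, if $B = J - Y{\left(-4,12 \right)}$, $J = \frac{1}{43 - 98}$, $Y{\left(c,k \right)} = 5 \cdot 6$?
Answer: $- \frac{347701}{132} \approx -2634.1$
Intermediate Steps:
$Y{\left(c,k \right)} = 30$
$J = - \frac{1}{55}$ ($J = \frac{1}{43 - 98} = \frac{1}{-55} = - \frac{1}{55} \approx -0.018182$)
$B = - \frac{1651}{55}$ ($B = - \frac{1}{55} - 30 = - \frac{1651}{55} \approx -30.018$)
$\left(-178 + 1083\right) \frac{519 + B}{-642 + 474} = \left(-178 + 1083\right) \frac{519 - \frac{1651}{55}}{-642 + 474} = 905 \frac{26894}{55 \left(-168\right)} = 905 \cdot \frac{26894}{55} \left(- \frac{1}{168}\right) = 905 \left(- \frac{1921}{660}\right) = - \frac{347701}{132}$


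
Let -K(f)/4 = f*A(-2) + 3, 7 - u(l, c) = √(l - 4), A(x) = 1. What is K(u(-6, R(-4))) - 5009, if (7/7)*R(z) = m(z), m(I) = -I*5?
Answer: -5049 + 4*I*√10 ≈ -5049.0 + 12.649*I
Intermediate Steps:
m(I) = -5*I
R(z) = -5*z
u(l, c) = 7 - √(-4 + l) (u(l, c) = 7 - √(l - 4) = 7 - √(-4 + l))
K(f) = -12 - 4*f (K(f) = -4*(f*1 + 3) = -4*(f + 3) = -4*(3 + f) = -12 - 4*f)
K(u(-6, R(-4))) - 5009 = (-12 - 4*(7 - √(-4 - 6))) - 5009 = (-12 - 4*(7 - √(-10))) - 5009 = (-12 - 4*(7 - I*√10)) - 5009 = (-12 + (-28 + 4*I*√10)) - 5009 = (-40 + 4*I*√10) - 5009 = -5049 + 4*I*√10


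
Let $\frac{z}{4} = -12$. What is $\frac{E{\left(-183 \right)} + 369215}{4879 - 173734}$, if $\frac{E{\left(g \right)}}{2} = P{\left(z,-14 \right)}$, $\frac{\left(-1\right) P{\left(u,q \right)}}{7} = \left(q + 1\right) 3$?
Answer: $- \frac{369761}{168855} \approx -2.1898$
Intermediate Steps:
$z = -48$ ($z = 4 \left(-12\right) = -48$)
$P{\left(u,q \right)} = -21 - 21 q$ ($P{\left(u,q \right)} = - 7 \left(q + 1\right) 3 = - 7 \left(1 + q\right) 3 = - 7 \left(3 + 3 q\right) = -21 - 21 q$)
$E{\left(g \right)} = 546$ ($E{\left(g \right)} = 2 \left(-21 - -294\right) = 2 \left(-21 + 294\right) = 2 \cdot 273 = 546$)
$\frac{E{\left(-183 \right)} + 369215}{4879 - 173734} = \frac{546 + 369215}{4879 - 173734} = \frac{369761}{-168855} = 369761 \left(- \frac{1}{168855}\right) = - \frac{369761}{168855}$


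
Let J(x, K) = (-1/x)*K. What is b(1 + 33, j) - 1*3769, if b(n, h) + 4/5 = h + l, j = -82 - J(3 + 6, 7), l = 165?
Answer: -165871/45 ≈ -3686.0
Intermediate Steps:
J(x, K) = -K/x
j = -731/9 (j = -82 - (-1)*7/(3 + 6) = -82 - (-1)*7/9 = -82 - 1*(-7/9) = -82 + 7/9 = -731/9 ≈ -81.222)
b(n, h) = 821/5 + h (b(n, h) = -4/5 + (h + 165) = -4/5 + (165 + h) = 821/5 + h)
b(1 + 33, j) - 1*3769 = (821/5 - 731/9) - 1*3769 = 3734/45 - 3769 = -165871/45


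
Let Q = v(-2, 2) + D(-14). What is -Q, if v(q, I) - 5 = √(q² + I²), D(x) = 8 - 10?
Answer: -3 - 2*√2 ≈ -5.8284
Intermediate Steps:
D(x) = -2
v(q, I) = 5 + √(I² + q²) (v(q, I) = 5 + √(q² + I²) = 5 + √(I² + q²))
Q = 3 + 2*√2 (Q = (5 + √(2² + (-2)²)) - 2 = (5 + √(4 + 4)) - 2 = (5 + √8) - 2 = (5 + 2*√2) - 2 = 3 + 2*√2 ≈ 5.8284)
-Q = -(3 + 2*√2) = -3 - 2*√2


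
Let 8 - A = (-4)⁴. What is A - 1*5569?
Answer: -5817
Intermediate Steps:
A = -248 (A = 8 - 1*(-4)⁴ = 8 - 1*256 = 8 - 256 = -248)
A - 1*5569 = -248 - 1*5569 = -248 - 5569 = -5817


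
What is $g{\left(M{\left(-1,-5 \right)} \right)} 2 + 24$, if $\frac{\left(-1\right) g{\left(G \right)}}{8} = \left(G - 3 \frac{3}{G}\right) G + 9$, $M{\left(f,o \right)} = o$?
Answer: $-376$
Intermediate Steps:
$g{\left(G \right)} = -72 - 8 G \left(G - \frac{9}{G}\right)$ ($g{\left(G \right)} = - 8 \left(\left(G - 3 \frac{3}{G}\right) G + 9\right) = - 8 \left(\left(G - \frac{9}{G}\right) G + 9\right) = - 8 \left(G \left(G - \frac{9}{G}\right) + 9\right) = - 8 \left(9 + G \left(G - \frac{9}{G}\right)\right) = -72 - 8 G \left(G - \frac{9}{G}\right)$)
$g{\left(M{\left(-1,-5 \right)} \right)} 2 + 24 = - 8 \left(-5\right)^{2} \cdot 2 + 24 = \left(-8\right) 25 \cdot 2 + 24 = \left(-200\right) 2 + 24 = -400 + 24 = -376$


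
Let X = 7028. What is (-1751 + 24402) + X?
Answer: 29679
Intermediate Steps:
(-1751 + 24402) + X = (-1751 + 24402) + 7028 = 22651 + 7028 = 29679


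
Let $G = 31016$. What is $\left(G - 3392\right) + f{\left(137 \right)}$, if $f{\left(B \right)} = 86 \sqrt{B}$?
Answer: $27624 + 86 \sqrt{137} \approx 28631.0$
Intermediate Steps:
$\left(G - 3392\right) + f{\left(137 \right)} = \left(31016 - 3392\right) + 86 \sqrt{137} = 27624 + 86 \sqrt{137}$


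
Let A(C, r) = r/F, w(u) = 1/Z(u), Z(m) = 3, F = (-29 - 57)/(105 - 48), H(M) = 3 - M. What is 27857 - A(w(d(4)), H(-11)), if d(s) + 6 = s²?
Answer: 1198250/43 ≈ 27866.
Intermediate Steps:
F = -86/57 ≈ -1.5088
d(s) = -6 + s²
w(u) = ⅓ (w(u) = 1/3 = ⅓)
A(C, r) = -57*r/86 (A(C, r) = r/(-86/57) = r*(-57/86) = -57*r/86)
27857 - A(w(d(4)), H(-11)) = 27857 - (-57)*(3 - 1*(-11))/86 = 27857 - (-57)*(3 + 11)/86 = 27857 - (-57)*14/86 = 27857 - 1*(-399/43) = 27857 + 399/43 = 1198250/43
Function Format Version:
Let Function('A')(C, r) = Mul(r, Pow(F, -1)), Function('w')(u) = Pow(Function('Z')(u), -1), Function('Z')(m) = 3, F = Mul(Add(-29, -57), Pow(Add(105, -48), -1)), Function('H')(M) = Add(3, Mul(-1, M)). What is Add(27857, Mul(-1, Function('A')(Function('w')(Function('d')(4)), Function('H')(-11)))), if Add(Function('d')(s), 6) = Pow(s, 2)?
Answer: Rational(1198250, 43) ≈ 27866.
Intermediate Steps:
F = Rational(-86, 57) (F = Mul(-86, Pow(57, -1)) = Mul(-86, Rational(1, 57)) = Rational(-86, 57) ≈ -1.5088)
Function('d')(s) = Add(-6, Pow(s, 2))
Function('w')(u) = Rational(1, 3) (Function('w')(u) = Pow(3, -1) = Rational(1, 3))
Function('A')(C, r) = Mul(Rational(-57, 86), r) (Function('A')(C, r) = Mul(r, Pow(Rational(-86, 57), -1)) = Mul(r, Rational(-57, 86)) = Mul(Rational(-57, 86), r))
Add(27857, Mul(-1, Function('A')(Function('w')(Function('d')(4)), Function('H')(-11)))) = Add(27857, Mul(-1, Mul(Rational(-57, 86), Add(3, Mul(-1, -11))))) = Add(27857, Mul(-1, Mul(Rational(-57, 86), Add(3, 11)))) = Add(27857, Mul(-1, Mul(Rational(-57, 86), 14))) = Add(27857, Mul(-1, Rational(-399, 43))) = Add(27857, Rational(399, 43)) = Rational(1198250, 43)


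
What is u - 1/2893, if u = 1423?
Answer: 4116738/2893 ≈ 1423.0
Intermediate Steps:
u - 1/2893 = 1423 - 1/2893 = 4116738/2893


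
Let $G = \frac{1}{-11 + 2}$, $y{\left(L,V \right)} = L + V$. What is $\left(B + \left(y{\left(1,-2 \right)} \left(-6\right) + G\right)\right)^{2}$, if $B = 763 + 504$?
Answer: $\frac{131239936}{81} \approx 1.6202 \cdot 10^{6}$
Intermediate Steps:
$B = 1267$
$G = - \frac{1}{9}$ ($G = \frac{1}{-9} = - \frac{1}{9} \approx -0.11111$)
$\left(B + \left(y{\left(1,-2 \right)} \left(-6\right) + G\right)\right)^{2} = \left(1267 - \left(\frac{1}{9} - \left(1 - 2\right) \left(-6\right)\right)\right)^{2} = \left(1267 - - \frac{53}{9}\right)^{2} = \left(1267 + \left(6 - \frac{1}{9}\right)\right)^{2} = \left(1267 + \frac{53}{9}\right)^{2} = \left(\frac{11456}{9}\right)^{2} = \frac{131239936}{81}$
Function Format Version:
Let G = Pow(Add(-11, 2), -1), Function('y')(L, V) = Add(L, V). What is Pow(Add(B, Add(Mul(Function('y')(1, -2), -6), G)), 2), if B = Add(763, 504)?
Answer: Rational(131239936, 81) ≈ 1.6202e+6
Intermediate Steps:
B = 1267
G = Rational(-1, 9) (G = Pow(-9, -1) = Rational(-1, 9) ≈ -0.11111)
Pow(Add(B, Add(Mul(Function('y')(1, -2), -6), G)), 2) = Pow(Add(1267, Add(Mul(Add(1, -2), -6), Rational(-1, 9))), 2) = Pow(Add(1267, Add(Mul(-1, -6), Rational(-1, 9))), 2) = Pow(Add(1267, Add(6, Rational(-1, 9))), 2) = Pow(Add(1267, Rational(53, 9)), 2) = Pow(Rational(11456, 9), 2) = Rational(131239936, 81)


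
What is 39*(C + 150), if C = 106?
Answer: 9984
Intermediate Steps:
39*(C + 150) = 39*(106 + 150) = 39*256 = 9984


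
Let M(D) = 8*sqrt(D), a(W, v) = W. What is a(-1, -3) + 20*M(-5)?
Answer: -1 + 160*I*sqrt(5) ≈ -1.0 + 357.77*I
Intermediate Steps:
a(-1, -3) + 20*M(-5) = -1 + 20*(8*sqrt(-5)) = -1 + 20*(8*(I*sqrt(5))) = -1 + 20*(8*I*sqrt(5)) = -1 + 160*I*sqrt(5)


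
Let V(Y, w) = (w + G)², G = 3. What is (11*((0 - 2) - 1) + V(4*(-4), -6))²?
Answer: 576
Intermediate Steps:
V(Y, w) = (3 + w)² (V(Y, w) = (w + 3)² = (3 + w)²)
(11*((0 - 2) - 1) + V(4*(-4), -6))² = (11*((0 - 2) - 1) + (3 - 6)²)² = (11*(-2 - 1) + (-3)²)² = (11*(-3) + 9)² = (-33 + 9)² = (-24)² = 576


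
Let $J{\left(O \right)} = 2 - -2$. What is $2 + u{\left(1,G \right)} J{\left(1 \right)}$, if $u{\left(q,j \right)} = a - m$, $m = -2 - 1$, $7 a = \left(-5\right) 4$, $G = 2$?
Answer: $\frac{18}{7} \approx 2.5714$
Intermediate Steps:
$J{\left(O \right)} = 4$ ($J{\left(O \right)} = 2 + 2 = 4$)
$a = - \frac{20}{7}$ ($a = \frac{\left(-5\right) 4}{7} = \frac{1}{7} \left(-20\right) = - \frac{20}{7} \approx -2.8571$)
$m = -3$
$u{\left(q,j \right)} = \frac{1}{7}$ ($u{\left(q,j \right)} = - \frac{20}{7} - -3 = - \frac{20}{7} + 3 = \frac{1}{7}$)
$2 + u{\left(1,G \right)} J{\left(1 \right)} = 2 + \frac{1}{7} \cdot 4 = 2 + \frac{4}{7} = \frac{18}{7}$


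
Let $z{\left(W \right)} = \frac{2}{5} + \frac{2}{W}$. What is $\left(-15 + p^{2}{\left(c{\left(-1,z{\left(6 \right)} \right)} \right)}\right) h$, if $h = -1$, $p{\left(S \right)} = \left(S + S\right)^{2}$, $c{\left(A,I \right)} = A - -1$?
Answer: $15$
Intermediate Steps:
$z{\left(W \right)} = \frac{2}{5} + \frac{2}{W}$ ($z{\left(W \right)} = 2 \cdot \frac{1}{5} + \frac{2}{W} = \frac{2}{5} + \frac{2}{W}$)
$c{\left(A,I \right)} = 1 + A$ ($c{\left(A,I \right)} = A + 1 = 1 + A$)
$p{\left(S \right)} = 4 S^{2}$ ($p{\left(S \right)} = \left(2 S\right)^{2} = 4 S^{2}$)
$\left(-15 + p^{2}{\left(c{\left(-1,z{\left(6 \right)} \right)} \right)}\right) h = \left(-15 + \left(4 \left(1 - 1\right)^{2}\right)^{2}\right) \left(-1\right) = \left(-15 + \left(4 \cdot 0^{2}\right)^{2}\right) \left(-1\right) = \left(-15 + \left(4 \cdot 0\right)^{2}\right) \left(-1\right) = \left(-15 + 0^{2}\right) \left(-1\right) = \left(-15 + 0\right) \left(-1\right) = \left(-15\right) \left(-1\right) = 15$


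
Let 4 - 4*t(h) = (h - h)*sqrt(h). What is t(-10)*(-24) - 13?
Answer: -37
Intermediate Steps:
t(h) = 1 (t(h) = 1 - (h - h)*sqrt(h)/4 = 1 - 0*sqrt(h) = 1 - 1/4*0 = 1 + 0 = 1)
t(-10)*(-24) - 13 = 1*(-24) - 13 = -24 - 13 = -37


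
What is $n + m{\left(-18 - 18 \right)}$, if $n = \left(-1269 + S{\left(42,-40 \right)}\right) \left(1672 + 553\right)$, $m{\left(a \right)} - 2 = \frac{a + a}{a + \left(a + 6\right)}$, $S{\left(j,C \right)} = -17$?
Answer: $- \frac{31474816}{11} \approx -2.8613 \cdot 10^{6}$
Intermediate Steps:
$m{\left(a \right)} = 2 + \frac{2 a}{6 + 2 a}$ ($m{\left(a \right)} = 2 + \frac{a + a}{a + \left(a + 6\right)} = 2 + \frac{2 a}{a + \left(6 + a\right)} = 2 + \frac{2 a}{6 + 2 a}$)
$n = -2861350$ ($n = \left(-1269 - 17\right) \left(1672 + 553\right) = \left(-1286\right) 2225 = -2861350$)
$n + m{\left(-18 - 18 \right)} = -2861350 + \frac{3 \left(2 - 36\right)}{3 - 36} = -2861350 + 3 \frac{1}{-33} \left(-34\right) = -2861350 + 3 \left(- \frac{1}{33}\right) \left(-34\right) = -2861350 + \frac{34}{11} = - \frac{31474816}{11}$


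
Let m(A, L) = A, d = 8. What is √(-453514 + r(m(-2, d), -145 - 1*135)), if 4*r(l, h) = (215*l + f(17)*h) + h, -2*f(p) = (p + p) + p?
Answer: I*√1807626/2 ≈ 672.24*I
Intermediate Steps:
f(p) = -3*p/2 (f(p) = -((p + p) + p)/2 = -(2*p + p)/2 = -3*p/2)
r(l, h) = -49*h/8 + 215*l/4 (r(l, h) = ((215*l + (-3/2*17)*h) + h)/4 = ((215*l - 51*h/2) + h)/4 = (215*l - 49*h/2)/4 = -49*h/8 + 215*l/4)
√(-453514 + r(m(-2, d), -145 - 1*135)) = √(-453514 + (-49*(-145 - 1*135)/8 + (215/4)*(-2))) = √(-453514 + (-49*(-145 - 135)/8 - 215/2)) = √(-453514 + (-49/8*(-280) - 215/2)) = √(-453514 + (1715 - 215/2)) = √(-453514 + 3215/2) = √(-903813/2) = I*√1807626/2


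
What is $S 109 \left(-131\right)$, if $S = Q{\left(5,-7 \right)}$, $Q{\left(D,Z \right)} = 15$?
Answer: $-214185$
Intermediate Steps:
$S = 15$
$S 109 \left(-131\right) = 15 \cdot 109 \left(-131\right) = 1635 \left(-131\right) = -214185$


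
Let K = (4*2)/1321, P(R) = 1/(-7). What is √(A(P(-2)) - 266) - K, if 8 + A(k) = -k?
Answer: -8/1321 + 3*I*√1491/7 ≈ -0.006056 + 16.549*I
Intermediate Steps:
P(R) = -⅐
A(k) = -8 - k
K = 8/1321 (K = 8*(1/1321) = 8/1321 ≈ 0.0060560)
√(A(P(-2)) - 266) - K = √((-8 - 1*(-⅐)) - 266) - 1*8/1321 = √((-8 + ⅐) - 266) - 8/1321 = √(-55/7 - 266) - 8/1321 = √(-1917/7) - 8/1321 = 3*I*√1491/7 - 8/1321 = -8/1321 + 3*I*√1491/7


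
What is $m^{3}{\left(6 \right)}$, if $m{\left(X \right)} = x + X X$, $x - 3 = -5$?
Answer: $39304$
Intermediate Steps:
$x = -2$ ($x = 3 - 5 = -2$)
$m{\left(X \right)} = -2 + X^{2}$ ($m{\left(X \right)} = -2 + X X = -2 + X^{2}$)
$m^{3}{\left(6 \right)} = \left(-2 + 6^{2}\right)^{3} = \left(-2 + 36\right)^{3} = 34^{3} = 39304$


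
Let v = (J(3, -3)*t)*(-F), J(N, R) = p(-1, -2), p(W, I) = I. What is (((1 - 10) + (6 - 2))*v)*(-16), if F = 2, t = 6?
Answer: 1920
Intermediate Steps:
J(N, R) = -2
v = 24 (v = (-2*6)*(-1*2) = -12*(-2) = 24)
(((1 - 10) + (6 - 2))*v)*(-16) = (((1 - 10) + (6 - 2))*24)*(-16) = ((-9 + 4)*24)*(-16) = -5*24*(-16) = -120*(-16) = 1920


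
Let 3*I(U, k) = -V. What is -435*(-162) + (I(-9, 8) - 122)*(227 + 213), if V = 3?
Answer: 16350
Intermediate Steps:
I(U, k) = -1 (I(U, k) = (-1*3)/3 = (1/3)*(-3) = -1)
-435*(-162) + (I(-9, 8) - 122)*(227 + 213) = -435*(-162) + (-1 - 122)*(227 + 213) = 70470 - 123*440 = 70470 - 54120 = 16350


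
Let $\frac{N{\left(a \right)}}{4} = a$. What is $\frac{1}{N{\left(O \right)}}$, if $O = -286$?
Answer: $- \frac{1}{1144} \approx -0.00087413$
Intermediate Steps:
$N{\left(a \right)} = 4 a$
$\frac{1}{N{\left(O \right)}} = \frac{1}{4 \left(-286\right)} = \frac{1}{-1144} = - \frac{1}{1144}$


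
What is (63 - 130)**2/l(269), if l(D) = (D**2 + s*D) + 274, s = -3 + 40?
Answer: 4489/82588 ≈ 0.054354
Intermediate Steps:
s = 37
l(D) = 274 + D**2 + 37*D (l(D) = (D**2 + 37*D) + 274 = 274 + D**2 + 37*D)
(63 - 130)**2/l(269) = (63 - 130)**2/(274 + 269**2 + 37*269) = (-67)**2/(274 + 72361 + 9953) = 4489/82588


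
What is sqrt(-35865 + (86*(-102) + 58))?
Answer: I*sqrt(44579) ≈ 211.14*I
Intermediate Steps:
sqrt(-35865 + (86*(-102) + 58)) = sqrt(-35865 + (-8772 + 58)) = sqrt(-35865 - 8714) = sqrt(-44579) = I*sqrt(44579)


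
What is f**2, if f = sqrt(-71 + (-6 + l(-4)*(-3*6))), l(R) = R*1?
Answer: -5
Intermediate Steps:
l(R) = R
f = I*sqrt(5) (f = sqrt(-71 + (-6 - (-12)*6)) = sqrt(-71 + (-6 - 4*(-18))) = sqrt(-71 + (-6 + 72)) = sqrt(-71 + 66) = sqrt(-5) = I*sqrt(5) ≈ 2.2361*I)
f**2 = (I*sqrt(5))**2 = -5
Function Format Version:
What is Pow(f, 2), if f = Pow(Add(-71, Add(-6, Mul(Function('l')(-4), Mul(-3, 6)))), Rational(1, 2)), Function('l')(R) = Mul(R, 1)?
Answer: -5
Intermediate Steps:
Function('l')(R) = R
f = Mul(I, Pow(5, Rational(1, 2))) (f = Pow(Add(-71, Add(-6, Mul(-4, Mul(-3, 6)))), Rational(1, 2)) = Pow(Add(-71, Add(-6, Mul(-4, -18))), Rational(1, 2)) = Pow(Add(-71, Add(-6, 72)), Rational(1, 2)) = Pow(Add(-71, 66), Rational(1, 2)) = Pow(-5, Rational(1, 2)) = Mul(I, Pow(5, Rational(1, 2))) ≈ Mul(2.2361, I))
Pow(f, 2) = Pow(Mul(I, Pow(5, Rational(1, 2))), 2) = -5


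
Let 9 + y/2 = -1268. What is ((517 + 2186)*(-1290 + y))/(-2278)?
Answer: 305598/67 ≈ 4561.2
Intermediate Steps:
y = -2554 (y = -18 + 2*(-1268) = -18 - 2536 = -2554)
((517 + 2186)*(-1290 + y))/(-2278) = ((517 + 2186)*(-1290 - 2554))/(-2278) = (2703*(-3844))*(-1/2278) = -10390332*(-1/2278) = 305598/67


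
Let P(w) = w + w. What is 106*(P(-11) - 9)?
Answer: -3286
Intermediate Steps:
P(w) = 2*w
106*(P(-11) - 9) = 106*(2*(-11) - 9) = 106*(-22 - 9) = 106*(-31) = -3286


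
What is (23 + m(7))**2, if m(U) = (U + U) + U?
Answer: 1936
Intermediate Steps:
m(U) = 3*U (m(U) = 2*U + U = 3*U)
(23 + m(7))**2 = (23 + 3*7)**2 = (23 + 21)**2 = 44**2 = 1936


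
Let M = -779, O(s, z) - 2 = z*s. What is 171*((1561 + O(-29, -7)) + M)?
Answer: 168777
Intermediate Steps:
O(s, z) = 2 + s*z (O(s, z) = 2 + z*s = 2 + s*z)
171*((1561 + O(-29, -7)) + M) = 171*((1561 + (2 - 29*(-7))) - 779) = 171*((1561 + (2 + 203)) - 779) = 171*((1561 + 205) - 779) = 171*(1766 - 779) = 171*987 = 168777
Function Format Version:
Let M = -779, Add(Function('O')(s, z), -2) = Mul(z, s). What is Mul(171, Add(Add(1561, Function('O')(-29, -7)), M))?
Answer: 168777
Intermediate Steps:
Function('O')(s, z) = Add(2, Mul(s, z)) (Function('O')(s, z) = Add(2, Mul(z, s)) = Add(2, Mul(s, z)))
Mul(171, Add(Add(1561, Function('O')(-29, -7)), M)) = Mul(171, Add(Add(1561, Add(2, Mul(-29, -7))), -779)) = Mul(171, Add(Add(1561, Add(2, 203)), -779)) = Mul(171, Add(Add(1561, 205), -779)) = Mul(171, Add(1766, -779)) = Mul(171, 987) = 168777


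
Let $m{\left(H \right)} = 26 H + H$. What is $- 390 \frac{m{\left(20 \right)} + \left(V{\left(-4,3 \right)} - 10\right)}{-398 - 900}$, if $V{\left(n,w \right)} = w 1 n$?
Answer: $\frac{101010}{649} \approx 155.64$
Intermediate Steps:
$m{\left(H \right)} = 27 H$
$V{\left(n,w \right)} = n w$ ($V{\left(n,w \right)} = w n = n w$)
$- 390 \frac{m{\left(20 \right)} + \left(V{\left(-4,3 \right)} - 10\right)}{-398 - 900} = - 390 \frac{27 \cdot 20 - 22}{-398 - 900} = - 390 \frac{540 - 22}{-1298} = - 390 \left(540 - 22\right) \left(- \frac{1}{1298}\right) = - 390 \cdot 518 \left(- \frac{1}{1298}\right) = \left(-390\right) \left(- \frac{259}{649}\right) = \frac{101010}{649}$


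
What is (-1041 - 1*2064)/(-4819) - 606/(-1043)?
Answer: 6158829/5026217 ≈ 1.2253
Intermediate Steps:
(-1041 - 1*2064)/(-4819) - 606/(-1043) = (-1041 - 2064)*(-1/4819) - 606*(-1/1043) = -3105*(-1/4819) + 606/1043 = 3105/4819 + 606/1043 = 6158829/5026217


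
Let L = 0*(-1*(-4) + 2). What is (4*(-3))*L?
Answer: 0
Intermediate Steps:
L = 0 (L = 0*(4 + 2) = 0*6 = 0)
(4*(-3))*L = (4*(-3))*0 = -12*0 = 0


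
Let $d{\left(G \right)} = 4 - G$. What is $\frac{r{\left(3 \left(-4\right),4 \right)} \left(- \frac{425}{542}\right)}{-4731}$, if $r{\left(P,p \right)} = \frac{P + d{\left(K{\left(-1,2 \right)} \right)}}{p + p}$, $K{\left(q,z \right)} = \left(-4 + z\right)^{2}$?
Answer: $- \frac{425}{1709468} \approx -0.00024862$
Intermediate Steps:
$r{\left(P,p \right)} = \frac{P}{2 p}$ ($r{\left(P,p \right)} = \frac{P + \left(4 - \left(-4 + 2\right)^{2}\right)}{p + p} = \frac{P + \left(4 - \left(-2\right)^{2}\right)}{2 p} = \left(P + \left(4 - 4\right)\right) \frac{1}{2 p} = \left(P + 0\right) \frac{1}{2 p} = P \frac{1}{2 p} = \frac{P}{2 p}$)
$\frac{r{\left(3 \left(-4\right),4 \right)} \left(- \frac{425}{542}\right)}{-4731} = \frac{\frac{3 \left(-4\right)}{2 \cdot 4} \left(- \frac{425}{542}\right)}{-4731} = \frac{1}{2} \left(-12\right) \frac{1}{4} \left(\left(-425\right) \frac{1}{542}\right) \left(- \frac{1}{4731}\right) = \left(- \frac{3}{2}\right) \left(- \frac{425}{542}\right) \left(- \frac{1}{4731}\right) = \frac{1275}{1084} \left(- \frac{1}{4731}\right) = - \frac{425}{1709468}$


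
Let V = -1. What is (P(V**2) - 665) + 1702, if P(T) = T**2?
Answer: 1038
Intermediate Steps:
(P(V**2) - 665) + 1702 = (((-1)**2)**2 - 665) + 1702 = (1**2 - 665) + 1702 = (1 - 665) + 1702 = -664 + 1702 = 1038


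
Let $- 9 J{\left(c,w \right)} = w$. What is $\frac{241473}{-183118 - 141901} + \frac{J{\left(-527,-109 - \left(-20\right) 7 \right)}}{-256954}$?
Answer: $- \frac{558417003589}{751634389134} \approx -0.74294$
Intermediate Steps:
$J{\left(c,w \right)} = - \frac{w}{9}$
$\frac{241473}{-183118 - 141901} + \frac{J{\left(-527,-109 - \left(-20\right) 7 \right)}}{-256954} = \frac{241473}{-183118 - 141901} + \frac{\left(- \frac{1}{9}\right) \left(-109 - \left(-20\right) 7\right)}{-256954} = \frac{241473}{-325019} + - \frac{-109 - -140}{9} \left(- \frac{1}{256954}\right) = 241473 \left(- \frac{1}{325019}\right) + - \frac{-109 + 140}{9} \left(- \frac{1}{256954}\right) = - \frac{241473}{325019} + \left(- \frac{1}{9}\right) 31 \left(- \frac{1}{256954}\right) = - \frac{241473}{325019} - - \frac{31}{2312586} = - \frac{241473}{325019} + \frac{31}{2312586} = - \frac{558417003589}{751634389134}$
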